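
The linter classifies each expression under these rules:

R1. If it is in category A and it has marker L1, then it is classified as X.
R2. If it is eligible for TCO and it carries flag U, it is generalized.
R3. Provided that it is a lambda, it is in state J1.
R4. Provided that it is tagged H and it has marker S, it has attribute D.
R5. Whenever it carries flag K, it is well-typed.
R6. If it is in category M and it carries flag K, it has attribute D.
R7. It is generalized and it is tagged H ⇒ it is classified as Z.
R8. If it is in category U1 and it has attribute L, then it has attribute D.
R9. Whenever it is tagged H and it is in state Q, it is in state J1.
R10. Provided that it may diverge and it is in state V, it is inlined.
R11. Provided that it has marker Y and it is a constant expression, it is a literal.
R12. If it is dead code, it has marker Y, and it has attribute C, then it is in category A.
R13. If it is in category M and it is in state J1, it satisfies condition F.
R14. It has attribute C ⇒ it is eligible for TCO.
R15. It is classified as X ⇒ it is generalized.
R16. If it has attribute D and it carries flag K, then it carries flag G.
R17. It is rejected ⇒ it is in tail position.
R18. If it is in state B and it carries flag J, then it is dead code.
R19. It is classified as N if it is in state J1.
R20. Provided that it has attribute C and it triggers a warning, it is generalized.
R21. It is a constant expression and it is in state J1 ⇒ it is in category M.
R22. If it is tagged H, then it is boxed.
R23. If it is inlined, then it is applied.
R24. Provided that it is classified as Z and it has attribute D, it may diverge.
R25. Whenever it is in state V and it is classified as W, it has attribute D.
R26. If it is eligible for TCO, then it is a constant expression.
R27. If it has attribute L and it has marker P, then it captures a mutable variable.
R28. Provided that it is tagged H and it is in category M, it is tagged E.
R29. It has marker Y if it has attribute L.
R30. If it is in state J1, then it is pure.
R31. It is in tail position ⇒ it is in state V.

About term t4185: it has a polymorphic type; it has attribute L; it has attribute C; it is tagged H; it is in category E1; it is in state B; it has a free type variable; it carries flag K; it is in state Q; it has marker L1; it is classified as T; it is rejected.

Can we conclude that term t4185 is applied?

No

Forward chaining from the given facts derives: is well-typed, is in state J1, is eligible for TCO, is in tail position, is classified as N, is boxed, is a constant expression, has marker Y, is pure, is in state V, is a literal, is in category M, is tagged E, has attribute D, satisfies condition F, carries flag G.
The only rule concluding "it is applied" is R23, which needs "it is inlined"; that is never established.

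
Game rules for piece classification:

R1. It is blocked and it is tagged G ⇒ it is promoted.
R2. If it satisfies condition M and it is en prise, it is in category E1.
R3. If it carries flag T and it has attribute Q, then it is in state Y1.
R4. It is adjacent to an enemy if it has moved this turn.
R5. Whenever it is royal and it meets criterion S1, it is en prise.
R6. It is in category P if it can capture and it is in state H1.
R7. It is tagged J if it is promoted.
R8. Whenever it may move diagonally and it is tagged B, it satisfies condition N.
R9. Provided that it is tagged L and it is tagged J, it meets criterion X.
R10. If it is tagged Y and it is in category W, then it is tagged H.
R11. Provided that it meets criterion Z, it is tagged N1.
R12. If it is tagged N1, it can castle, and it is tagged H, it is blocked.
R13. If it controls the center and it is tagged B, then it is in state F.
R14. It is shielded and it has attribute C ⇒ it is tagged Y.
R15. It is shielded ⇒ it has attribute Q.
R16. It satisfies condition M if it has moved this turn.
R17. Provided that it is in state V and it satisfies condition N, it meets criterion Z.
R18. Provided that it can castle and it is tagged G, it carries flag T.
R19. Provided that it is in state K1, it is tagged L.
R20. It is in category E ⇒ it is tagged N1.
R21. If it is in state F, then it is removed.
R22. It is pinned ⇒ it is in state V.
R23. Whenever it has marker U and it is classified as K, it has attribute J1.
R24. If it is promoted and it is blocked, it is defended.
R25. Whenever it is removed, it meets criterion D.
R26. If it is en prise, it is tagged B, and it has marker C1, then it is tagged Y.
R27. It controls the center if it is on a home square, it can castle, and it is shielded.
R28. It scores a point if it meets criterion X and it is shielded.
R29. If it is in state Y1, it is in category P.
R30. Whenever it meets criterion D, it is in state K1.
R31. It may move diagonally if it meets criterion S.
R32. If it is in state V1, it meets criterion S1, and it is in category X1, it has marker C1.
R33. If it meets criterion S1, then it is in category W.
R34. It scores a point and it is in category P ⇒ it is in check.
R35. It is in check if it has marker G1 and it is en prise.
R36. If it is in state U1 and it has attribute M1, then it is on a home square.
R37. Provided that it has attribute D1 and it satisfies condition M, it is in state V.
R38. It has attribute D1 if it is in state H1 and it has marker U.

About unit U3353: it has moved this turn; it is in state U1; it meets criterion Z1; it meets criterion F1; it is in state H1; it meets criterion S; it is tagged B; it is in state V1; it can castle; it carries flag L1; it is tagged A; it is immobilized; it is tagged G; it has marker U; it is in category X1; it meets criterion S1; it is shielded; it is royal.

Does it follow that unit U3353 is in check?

Forward chaining from the given facts derives: is adjacent to an enemy, is en prise, has attribute Q, satisfies condition M, carries flag T, may move diagonally, has marker C1, is in category W, has attribute D1, is in category E1, is in state Y1, satisfies condition N, is tagged Y, is in category P, is in state V, is tagged H, meets criterion Z, is tagged N1, is blocked, is promoted, is tagged J, is defended.
Rules concluding "it is in check": R34 needs "it scores a point"; R35 needs "it has marker G1" — none of these are established.

No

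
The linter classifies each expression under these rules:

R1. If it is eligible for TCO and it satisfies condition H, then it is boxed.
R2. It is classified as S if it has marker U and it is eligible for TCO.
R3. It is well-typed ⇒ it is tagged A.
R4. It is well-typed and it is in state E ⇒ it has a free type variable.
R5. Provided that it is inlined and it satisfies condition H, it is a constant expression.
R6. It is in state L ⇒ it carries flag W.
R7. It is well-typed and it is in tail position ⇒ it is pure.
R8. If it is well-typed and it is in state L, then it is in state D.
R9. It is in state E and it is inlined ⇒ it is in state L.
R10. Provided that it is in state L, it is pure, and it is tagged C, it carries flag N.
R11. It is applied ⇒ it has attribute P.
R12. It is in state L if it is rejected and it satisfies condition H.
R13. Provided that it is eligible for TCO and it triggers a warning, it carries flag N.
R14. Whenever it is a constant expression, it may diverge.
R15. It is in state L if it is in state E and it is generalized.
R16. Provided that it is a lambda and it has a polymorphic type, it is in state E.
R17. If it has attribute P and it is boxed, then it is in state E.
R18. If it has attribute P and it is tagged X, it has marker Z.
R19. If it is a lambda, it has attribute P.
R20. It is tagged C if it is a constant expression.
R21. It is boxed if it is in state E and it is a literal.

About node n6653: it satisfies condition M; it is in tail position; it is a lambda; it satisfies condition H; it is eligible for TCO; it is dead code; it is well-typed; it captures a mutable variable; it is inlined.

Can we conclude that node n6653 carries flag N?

Yes

By R1 (it is eligible for TCO, it satisfies condition H): it is boxed.
By R5 (it is inlined, it satisfies condition H): it is a constant expression.
By R7 (it is well-typed, it is in tail position): it is pure.
By R19 (it is a lambda): it has attribute P.
By R20 (it is a constant expression): it is tagged C.
By R17 (it has attribute P, it is boxed): it is in state E.
By R9 (it is in state E, it is inlined): it is in state L.
By R10 (it is in state L, it is pure, it is tagged C): it carries flag N.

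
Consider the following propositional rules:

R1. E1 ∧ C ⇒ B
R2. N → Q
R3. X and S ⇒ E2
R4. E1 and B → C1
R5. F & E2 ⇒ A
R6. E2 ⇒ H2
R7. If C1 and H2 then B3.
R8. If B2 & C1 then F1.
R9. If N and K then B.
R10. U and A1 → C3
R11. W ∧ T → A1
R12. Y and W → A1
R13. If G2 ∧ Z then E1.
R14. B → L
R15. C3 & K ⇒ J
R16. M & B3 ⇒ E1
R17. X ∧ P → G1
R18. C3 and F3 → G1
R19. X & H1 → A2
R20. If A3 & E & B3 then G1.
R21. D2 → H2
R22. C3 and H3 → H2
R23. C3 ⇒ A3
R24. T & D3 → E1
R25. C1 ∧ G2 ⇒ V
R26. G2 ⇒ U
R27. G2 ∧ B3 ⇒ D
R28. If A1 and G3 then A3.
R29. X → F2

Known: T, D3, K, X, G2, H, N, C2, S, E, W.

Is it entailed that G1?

E2  (by R3: X, S)
H2  (by R6: E2)
B  (by R9: N, K)
A1  (by R11: W, T)
E1  (by R24: T, D3)
U  (by R26: G2)
C1  (by R4: E1, B)
B3  (by R7: C1, H2)
C3  (by R10: U, A1)
A3  (by R23: C3)
G1  (by R20: A3, E, B3)

Yes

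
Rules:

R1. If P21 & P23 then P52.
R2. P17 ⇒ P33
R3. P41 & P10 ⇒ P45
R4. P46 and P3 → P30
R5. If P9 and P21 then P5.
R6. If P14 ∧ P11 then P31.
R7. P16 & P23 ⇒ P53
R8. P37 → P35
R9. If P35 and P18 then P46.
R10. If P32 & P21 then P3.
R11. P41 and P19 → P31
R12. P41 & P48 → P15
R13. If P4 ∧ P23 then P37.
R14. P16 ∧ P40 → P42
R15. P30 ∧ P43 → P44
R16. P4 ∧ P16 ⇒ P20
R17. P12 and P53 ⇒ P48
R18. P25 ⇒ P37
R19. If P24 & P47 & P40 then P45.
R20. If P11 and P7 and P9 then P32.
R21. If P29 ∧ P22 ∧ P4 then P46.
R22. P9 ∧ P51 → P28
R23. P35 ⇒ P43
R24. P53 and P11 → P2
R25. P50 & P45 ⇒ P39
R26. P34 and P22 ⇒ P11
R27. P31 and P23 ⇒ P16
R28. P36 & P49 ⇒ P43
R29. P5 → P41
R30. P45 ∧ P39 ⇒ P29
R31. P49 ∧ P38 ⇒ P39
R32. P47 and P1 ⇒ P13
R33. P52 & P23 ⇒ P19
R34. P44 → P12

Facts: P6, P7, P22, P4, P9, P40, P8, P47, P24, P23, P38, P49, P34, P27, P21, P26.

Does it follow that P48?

P52  (by R1: P21, P23)
P5  (by R5: P9, P21)
P37  (by R13: P4, P23)
P45  (by R19: P24, P47, P40)
P11  (by R26: P34, P22)
P41  (by R29: P5)
P39  (by R31: P49, P38)
P19  (by R33: P52, P23)
P35  (by R8: P37)
P31  (by R11: P41, P19)
P32  (by R20: P11, P7, P9)
P43  (by R23: P35)
P16  (by R27: P31, P23)
P29  (by R30: P45, P39)
P53  (by R7: P16, P23)
P3  (by R10: P32, P21)
P46  (by R21: P29, P22, P4)
P30  (by R4: P46, P3)
P44  (by R15: P30, P43)
P12  (by R34: P44)
P48  (by R17: P12, P53)

Yes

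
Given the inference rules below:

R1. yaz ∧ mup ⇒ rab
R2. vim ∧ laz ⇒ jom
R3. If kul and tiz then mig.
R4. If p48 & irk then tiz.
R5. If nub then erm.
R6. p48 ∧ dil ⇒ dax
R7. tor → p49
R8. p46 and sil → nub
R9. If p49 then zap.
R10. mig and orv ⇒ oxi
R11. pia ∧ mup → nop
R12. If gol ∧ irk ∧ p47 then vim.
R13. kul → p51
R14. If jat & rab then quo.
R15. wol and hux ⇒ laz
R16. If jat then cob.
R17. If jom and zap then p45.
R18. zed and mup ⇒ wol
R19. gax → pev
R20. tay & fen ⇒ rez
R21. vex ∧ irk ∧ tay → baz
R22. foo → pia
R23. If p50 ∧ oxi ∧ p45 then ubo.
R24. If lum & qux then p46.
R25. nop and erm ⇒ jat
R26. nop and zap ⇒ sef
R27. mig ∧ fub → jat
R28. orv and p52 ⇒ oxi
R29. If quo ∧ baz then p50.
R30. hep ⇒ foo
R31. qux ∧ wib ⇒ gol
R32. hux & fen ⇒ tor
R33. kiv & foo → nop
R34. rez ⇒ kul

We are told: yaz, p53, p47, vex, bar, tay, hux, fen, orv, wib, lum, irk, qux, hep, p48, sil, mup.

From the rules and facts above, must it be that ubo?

No

Forward chaining from the given facts derives: rab, tiz, rez, baz, p46, foo, gol, tor, kul, mig, p49, nub, zap, oxi, vim, p51, pia, erm, nop, jat, sef, quo, cob, p50.
The only rule concluding ubo is R23, which needs p45; that is never established.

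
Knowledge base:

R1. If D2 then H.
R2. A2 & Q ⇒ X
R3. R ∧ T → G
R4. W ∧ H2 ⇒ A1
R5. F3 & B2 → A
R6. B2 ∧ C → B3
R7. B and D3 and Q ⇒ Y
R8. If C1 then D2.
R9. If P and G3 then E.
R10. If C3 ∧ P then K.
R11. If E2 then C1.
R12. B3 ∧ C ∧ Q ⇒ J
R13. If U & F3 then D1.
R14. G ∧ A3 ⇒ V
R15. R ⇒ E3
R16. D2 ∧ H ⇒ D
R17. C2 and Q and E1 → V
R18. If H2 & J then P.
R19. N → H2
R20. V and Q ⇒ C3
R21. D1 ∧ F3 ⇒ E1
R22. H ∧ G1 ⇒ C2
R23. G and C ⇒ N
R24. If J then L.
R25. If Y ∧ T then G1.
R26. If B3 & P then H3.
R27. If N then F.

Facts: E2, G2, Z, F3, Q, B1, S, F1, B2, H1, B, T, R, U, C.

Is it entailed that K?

No

Forward chaining from the given facts derives: G, A, B3, C1, J, D1, E3, E1, N, L, F, D2, H2, H, D, P, H3.
The only rule concluding K is R10, which needs C3; that is never established.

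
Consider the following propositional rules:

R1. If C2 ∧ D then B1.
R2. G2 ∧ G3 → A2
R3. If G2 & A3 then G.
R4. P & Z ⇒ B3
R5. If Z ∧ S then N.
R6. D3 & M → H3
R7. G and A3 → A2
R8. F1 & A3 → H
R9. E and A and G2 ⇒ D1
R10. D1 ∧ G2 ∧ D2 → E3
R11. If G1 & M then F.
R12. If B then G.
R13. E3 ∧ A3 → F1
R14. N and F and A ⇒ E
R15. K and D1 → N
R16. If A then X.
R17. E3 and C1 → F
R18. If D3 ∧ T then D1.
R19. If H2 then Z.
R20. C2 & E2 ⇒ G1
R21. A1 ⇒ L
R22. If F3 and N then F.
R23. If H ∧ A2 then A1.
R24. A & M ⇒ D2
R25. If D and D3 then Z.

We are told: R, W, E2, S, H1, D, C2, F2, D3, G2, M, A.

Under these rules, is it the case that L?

No

Forward chaining from the given facts derives: B1, H3, X, G1, D2, Z, N, F, E, D1, E3.
The only rule concluding L is R21, which needs A1; that is never established.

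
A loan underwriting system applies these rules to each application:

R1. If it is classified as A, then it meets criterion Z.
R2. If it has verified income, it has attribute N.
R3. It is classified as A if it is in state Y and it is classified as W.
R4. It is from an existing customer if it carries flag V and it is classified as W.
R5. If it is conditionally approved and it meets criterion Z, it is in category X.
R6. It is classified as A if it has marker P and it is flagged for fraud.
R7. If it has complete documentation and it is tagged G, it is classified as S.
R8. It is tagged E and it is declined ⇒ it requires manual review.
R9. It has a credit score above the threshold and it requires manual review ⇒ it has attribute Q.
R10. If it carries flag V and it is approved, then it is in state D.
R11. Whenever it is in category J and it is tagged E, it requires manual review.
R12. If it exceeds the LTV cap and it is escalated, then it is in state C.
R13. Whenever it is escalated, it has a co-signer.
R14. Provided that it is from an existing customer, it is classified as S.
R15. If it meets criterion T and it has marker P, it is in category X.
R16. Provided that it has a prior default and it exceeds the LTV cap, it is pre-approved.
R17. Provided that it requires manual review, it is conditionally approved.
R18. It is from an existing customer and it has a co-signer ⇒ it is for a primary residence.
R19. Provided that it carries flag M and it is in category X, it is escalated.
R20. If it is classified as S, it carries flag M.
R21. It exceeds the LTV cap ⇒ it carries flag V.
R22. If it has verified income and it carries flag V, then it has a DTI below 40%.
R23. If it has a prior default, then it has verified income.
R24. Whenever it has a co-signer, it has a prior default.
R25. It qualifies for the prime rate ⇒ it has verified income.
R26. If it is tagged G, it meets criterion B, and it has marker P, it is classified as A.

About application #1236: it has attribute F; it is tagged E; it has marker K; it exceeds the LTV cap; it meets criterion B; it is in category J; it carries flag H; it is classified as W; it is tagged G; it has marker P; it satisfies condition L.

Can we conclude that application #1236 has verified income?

By R11 (it is in category J, it is tagged E): it requires manual review.
By R17 (it requires manual review): it is conditionally approved.
By R21 (it exceeds the LTV cap): it carries flag V.
By R26 (it is tagged G, it meets criterion B, it has marker P): it is classified as A.
By R1 (it is classified as A): it meets criterion Z.
By R4 (it carries flag V, it is classified as W): it is from an existing customer.
By R5 (it is conditionally approved, it meets criterion Z): it is in category X.
By R14 (it is from an existing customer): it is classified as S.
By R20 (it is classified as S): it carries flag M.
By R19 (it carries flag M, it is in category X): it is escalated.
By R13 (it is escalated): it has a co-signer.
By R24 (it has a co-signer): it has a prior default.
By R23 (it has a prior default): it has verified income.

Yes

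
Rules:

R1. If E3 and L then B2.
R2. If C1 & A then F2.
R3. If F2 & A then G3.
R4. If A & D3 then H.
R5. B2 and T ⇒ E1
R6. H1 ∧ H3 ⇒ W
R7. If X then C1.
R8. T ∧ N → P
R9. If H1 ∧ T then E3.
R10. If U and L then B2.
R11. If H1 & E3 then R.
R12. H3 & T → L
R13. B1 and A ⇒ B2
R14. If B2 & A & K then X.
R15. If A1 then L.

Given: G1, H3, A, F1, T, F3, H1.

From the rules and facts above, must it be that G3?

No

Forward chaining from the given facts derives: W, E3, R, L, B2, E1.
The only rule concluding G3 is R3, which needs F2; that is never established.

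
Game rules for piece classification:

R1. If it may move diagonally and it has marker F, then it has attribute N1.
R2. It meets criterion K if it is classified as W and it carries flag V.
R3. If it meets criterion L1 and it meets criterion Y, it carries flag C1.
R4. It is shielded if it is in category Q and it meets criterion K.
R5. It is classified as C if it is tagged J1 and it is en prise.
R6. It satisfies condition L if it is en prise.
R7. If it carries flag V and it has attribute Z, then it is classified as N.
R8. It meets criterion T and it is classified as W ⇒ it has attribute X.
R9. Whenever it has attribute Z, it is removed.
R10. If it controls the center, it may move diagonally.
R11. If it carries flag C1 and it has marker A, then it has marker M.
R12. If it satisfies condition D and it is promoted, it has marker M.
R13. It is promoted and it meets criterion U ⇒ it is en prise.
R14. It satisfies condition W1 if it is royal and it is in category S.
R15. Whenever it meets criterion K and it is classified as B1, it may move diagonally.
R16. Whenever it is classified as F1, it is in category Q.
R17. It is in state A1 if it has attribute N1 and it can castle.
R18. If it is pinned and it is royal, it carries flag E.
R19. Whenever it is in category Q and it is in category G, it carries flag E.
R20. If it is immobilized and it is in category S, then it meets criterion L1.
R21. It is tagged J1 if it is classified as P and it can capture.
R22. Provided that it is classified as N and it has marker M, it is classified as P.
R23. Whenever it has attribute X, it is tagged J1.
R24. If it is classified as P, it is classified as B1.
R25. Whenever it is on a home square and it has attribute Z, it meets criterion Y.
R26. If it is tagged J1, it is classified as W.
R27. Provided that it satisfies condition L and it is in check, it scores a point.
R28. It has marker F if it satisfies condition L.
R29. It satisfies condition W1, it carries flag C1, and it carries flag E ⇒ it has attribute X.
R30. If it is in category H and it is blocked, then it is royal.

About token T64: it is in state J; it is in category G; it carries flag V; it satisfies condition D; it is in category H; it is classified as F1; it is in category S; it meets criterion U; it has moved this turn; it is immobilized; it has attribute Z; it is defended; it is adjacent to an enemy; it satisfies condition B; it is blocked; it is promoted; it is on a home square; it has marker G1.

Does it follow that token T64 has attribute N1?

By R7 (it carries flag V, it has attribute Z): it is classified as N.
By R12 (it satisfies condition D, it is promoted): it has marker M.
By R13 (it is promoted, it meets criterion U): it is en prise.
By R16 (it is classified as F1): it is in category Q.
By R19 (it is in category Q, it is in category G): it carries flag E.
By R20 (it is immobilized, it is in category S): it meets criterion L1.
By R22 (it is classified as N, it has marker M): it is classified as P.
By R24 (it is classified as P): it is classified as B1.
By R25 (it is on a home square, it has attribute Z): it meets criterion Y.
By R30 (it is in category H, it is blocked): it is royal.
By R3 (it meets criterion L1, it meets criterion Y): it carries flag C1.
By R6 (it is en prise): it satisfies condition L.
By R14 (it is royal, it is in category S): it satisfies condition W1.
By R28 (it satisfies condition L): it has marker F.
By R29 (it satisfies condition W1, it carries flag C1, it carries flag E): it has attribute X.
By R23 (it has attribute X): it is tagged J1.
By R26 (it is tagged J1): it is classified as W.
By R2 (it is classified as W, it carries flag V): it meets criterion K.
By R15 (it meets criterion K, it is classified as B1): it may move diagonally.
By R1 (it may move diagonally, it has marker F): it has attribute N1.

Yes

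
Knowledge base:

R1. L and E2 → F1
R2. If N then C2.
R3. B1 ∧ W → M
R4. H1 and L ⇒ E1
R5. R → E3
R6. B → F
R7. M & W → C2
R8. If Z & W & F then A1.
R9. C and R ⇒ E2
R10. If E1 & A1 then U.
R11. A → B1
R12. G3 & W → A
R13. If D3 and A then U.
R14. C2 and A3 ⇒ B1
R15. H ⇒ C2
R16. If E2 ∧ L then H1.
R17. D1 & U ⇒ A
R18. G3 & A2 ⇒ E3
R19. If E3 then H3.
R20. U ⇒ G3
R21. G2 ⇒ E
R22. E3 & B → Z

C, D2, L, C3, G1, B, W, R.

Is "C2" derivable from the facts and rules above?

E3  (by R5: R)
F  (by R6: B)
E2  (by R9: C, R)
H1  (by R16: E2, L)
Z  (by R22: E3, B)
E1  (by R4: H1, L)
A1  (by R8: Z, W, F)
U  (by R10: E1, A1)
G3  (by R20: U)
A  (by R12: G3, W)
B1  (by R11: A)
M  (by R3: B1, W)
C2  (by R7: M, W)

Yes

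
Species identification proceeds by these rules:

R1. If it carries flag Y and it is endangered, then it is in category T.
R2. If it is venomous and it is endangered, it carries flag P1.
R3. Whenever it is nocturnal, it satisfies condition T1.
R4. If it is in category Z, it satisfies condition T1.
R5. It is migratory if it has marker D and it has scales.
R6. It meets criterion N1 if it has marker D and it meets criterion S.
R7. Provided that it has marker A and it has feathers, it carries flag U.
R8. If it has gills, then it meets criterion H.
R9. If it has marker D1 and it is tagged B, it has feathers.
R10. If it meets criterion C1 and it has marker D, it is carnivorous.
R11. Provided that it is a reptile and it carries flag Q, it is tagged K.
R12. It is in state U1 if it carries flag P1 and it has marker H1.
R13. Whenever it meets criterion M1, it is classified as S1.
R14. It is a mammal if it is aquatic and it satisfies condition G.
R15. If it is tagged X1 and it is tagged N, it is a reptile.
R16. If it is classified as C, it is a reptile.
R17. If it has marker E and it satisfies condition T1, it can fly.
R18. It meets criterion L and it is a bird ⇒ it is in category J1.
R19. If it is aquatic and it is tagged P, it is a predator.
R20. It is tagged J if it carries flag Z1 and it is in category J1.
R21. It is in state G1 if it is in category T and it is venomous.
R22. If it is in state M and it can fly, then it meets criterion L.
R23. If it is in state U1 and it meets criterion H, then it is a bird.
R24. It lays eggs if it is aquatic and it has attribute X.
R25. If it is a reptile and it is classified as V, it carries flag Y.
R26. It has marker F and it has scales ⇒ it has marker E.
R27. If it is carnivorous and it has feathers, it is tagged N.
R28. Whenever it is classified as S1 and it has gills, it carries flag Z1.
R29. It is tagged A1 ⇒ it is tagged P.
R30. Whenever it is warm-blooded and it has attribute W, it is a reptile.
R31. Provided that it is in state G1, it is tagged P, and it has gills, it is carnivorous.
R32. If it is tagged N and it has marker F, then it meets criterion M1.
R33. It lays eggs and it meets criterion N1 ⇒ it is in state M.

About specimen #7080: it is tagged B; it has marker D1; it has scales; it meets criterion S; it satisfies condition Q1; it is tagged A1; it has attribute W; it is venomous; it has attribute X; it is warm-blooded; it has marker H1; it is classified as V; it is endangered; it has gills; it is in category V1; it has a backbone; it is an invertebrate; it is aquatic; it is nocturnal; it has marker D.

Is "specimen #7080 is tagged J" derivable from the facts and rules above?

No

Forward chaining from the given facts derives: carries flag P1, satisfies condition T1, is migratory, meets criterion N1, meets criterion H, has feathers, is in state U1, is a bird, lays eggs, is tagged P, is a reptile, is in state M, is a predator, carries flag Y, is in category T, is in state G1, is carnivorous, is tagged N.
The only rule concluding "it is tagged J" is R20, which needs "it carries flag Z1"; that is never established.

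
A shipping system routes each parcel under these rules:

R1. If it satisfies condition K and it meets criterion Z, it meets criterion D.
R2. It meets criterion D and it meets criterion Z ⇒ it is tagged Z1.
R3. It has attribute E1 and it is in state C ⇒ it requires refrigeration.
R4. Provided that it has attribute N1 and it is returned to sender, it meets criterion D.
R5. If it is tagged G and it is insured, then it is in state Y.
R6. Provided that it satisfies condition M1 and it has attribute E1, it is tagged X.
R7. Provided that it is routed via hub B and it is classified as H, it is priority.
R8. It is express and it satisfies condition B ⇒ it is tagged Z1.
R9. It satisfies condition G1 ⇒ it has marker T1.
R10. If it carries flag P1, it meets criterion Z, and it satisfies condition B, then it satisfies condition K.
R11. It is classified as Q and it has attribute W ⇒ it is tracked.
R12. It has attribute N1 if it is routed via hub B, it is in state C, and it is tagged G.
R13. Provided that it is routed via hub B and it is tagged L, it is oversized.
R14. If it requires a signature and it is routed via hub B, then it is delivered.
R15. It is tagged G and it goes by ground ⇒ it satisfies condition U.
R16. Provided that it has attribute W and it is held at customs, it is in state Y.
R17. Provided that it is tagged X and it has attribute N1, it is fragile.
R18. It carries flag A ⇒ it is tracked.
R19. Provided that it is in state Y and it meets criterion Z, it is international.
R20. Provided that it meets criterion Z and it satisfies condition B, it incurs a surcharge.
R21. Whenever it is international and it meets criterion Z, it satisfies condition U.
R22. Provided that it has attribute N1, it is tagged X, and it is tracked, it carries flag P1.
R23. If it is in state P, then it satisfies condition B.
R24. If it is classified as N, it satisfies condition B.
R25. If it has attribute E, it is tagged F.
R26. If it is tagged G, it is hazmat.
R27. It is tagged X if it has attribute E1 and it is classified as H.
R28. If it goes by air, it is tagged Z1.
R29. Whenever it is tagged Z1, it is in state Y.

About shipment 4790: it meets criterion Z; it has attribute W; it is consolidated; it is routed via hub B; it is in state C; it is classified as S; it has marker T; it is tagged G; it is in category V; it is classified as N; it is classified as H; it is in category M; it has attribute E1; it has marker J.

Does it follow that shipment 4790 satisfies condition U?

Forward chaining from the given facts derives: requires refrigeration, is priority, has attribute N1, satisfies condition B, is hazmat, is tagged X, is fragile, incurs a surcharge.
Rules concluding "it satisfies condition U": R15 needs "it goes by ground"; R21 needs "it is international" — none of these are established.

No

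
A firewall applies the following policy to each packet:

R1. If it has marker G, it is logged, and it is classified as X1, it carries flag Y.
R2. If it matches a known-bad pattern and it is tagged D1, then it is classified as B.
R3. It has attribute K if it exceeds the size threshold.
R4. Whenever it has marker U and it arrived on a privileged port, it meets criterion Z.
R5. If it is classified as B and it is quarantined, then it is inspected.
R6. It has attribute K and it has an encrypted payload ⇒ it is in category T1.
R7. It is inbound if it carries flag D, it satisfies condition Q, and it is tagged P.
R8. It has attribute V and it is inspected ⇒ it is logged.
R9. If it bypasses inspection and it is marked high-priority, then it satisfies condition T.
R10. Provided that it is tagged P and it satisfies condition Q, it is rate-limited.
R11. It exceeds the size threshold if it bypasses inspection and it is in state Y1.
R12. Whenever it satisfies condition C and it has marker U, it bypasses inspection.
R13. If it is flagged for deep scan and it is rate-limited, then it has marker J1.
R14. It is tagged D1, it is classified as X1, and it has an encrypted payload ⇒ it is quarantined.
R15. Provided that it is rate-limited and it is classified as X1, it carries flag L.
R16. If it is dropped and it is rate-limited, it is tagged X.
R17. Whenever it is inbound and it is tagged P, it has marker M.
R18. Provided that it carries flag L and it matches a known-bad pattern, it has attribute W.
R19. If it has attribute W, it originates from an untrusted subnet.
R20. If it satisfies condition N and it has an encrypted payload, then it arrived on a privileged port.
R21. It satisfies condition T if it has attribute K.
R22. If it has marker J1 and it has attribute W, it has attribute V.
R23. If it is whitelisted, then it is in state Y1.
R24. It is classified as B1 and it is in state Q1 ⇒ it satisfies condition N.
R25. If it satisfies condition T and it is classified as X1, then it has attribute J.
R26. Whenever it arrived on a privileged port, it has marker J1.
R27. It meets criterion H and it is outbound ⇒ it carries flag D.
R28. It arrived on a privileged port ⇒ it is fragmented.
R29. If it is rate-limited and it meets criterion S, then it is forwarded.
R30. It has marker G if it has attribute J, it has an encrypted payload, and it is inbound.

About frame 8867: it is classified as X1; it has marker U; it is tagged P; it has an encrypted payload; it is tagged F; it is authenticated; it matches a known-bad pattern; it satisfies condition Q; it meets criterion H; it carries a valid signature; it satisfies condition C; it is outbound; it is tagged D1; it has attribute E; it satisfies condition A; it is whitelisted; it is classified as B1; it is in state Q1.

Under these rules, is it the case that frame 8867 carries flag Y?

By R2 (it matches a known-bad pattern, it is tagged D1): it is classified as B.
By R10 (it is tagged P, it satisfies condition Q): it is rate-limited.
By R12 (it satisfies condition C, it has marker U): it bypasses inspection.
By R14 (it is tagged D1, it is classified as X1, it has an encrypted payload): it is quarantined.
By R15 (it is rate-limited, it is classified as X1): it carries flag L.
By R18 (it carries flag L, it matches a known-bad pattern): it has attribute W.
By R23 (it is whitelisted): it is in state Y1.
By R24 (it is classified as B1, it is in state Q1): it satisfies condition N.
By R27 (it meets criterion H, it is outbound): it carries flag D.
By R5 (it is classified as B, it is quarantined): it is inspected.
By R7 (it carries flag D, it satisfies condition Q, it is tagged P): it is inbound.
By R11 (it bypasses inspection, it is in state Y1): it exceeds the size threshold.
By R20 (it satisfies condition N, it has an encrypted payload): it arrived on a privileged port.
By R26 (it arrived on a privileged port): it has marker J1.
By R3 (it exceeds the size threshold): it has attribute K.
By R21 (it has attribute K): it satisfies condition T.
By R22 (it has marker J1, it has attribute W): it has attribute V.
By R25 (it satisfies condition T, it is classified as X1): it has attribute J.
By R30 (it has attribute J, it has an encrypted payload, it is inbound): it has marker G.
By R8 (it has attribute V, it is inspected): it is logged.
By R1 (it has marker G, it is logged, it is classified as X1): it carries flag Y.

Yes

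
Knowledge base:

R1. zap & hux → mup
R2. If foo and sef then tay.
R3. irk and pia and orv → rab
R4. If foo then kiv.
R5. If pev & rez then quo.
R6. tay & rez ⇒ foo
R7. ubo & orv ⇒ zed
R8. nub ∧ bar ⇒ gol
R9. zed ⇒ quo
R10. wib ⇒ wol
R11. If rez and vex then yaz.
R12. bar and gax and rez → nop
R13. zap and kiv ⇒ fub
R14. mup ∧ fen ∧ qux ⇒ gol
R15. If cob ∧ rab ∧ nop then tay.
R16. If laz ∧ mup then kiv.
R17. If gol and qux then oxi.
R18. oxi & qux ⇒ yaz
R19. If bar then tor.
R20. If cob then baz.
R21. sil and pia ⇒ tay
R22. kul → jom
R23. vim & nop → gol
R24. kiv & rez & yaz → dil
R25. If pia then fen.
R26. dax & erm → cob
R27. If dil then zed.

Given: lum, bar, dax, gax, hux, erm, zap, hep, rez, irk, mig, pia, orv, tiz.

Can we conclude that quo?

No

Forward chaining from the given facts derives: mup, rab, nop, tor, fen, cob, tay, baz, foo, kiv, fub.
Rules concluding quo: R5 needs pev; R9 needs zed — none of these are established.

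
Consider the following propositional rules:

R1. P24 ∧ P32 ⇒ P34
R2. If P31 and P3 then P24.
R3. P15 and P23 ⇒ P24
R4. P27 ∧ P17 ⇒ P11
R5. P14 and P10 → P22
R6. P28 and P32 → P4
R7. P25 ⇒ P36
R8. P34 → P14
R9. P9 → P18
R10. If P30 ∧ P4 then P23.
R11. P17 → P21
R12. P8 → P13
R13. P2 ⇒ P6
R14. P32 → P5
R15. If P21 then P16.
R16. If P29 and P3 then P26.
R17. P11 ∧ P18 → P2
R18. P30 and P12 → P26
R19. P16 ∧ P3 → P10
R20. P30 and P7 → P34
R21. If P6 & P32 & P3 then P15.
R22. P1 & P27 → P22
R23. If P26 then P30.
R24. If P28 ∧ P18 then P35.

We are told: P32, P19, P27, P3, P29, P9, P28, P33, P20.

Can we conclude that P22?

Forward chaining from the given facts derives: P4, P18, P5, P26, P30, P35, P23.
Rules concluding P22: R5 needs P14; R22 needs P1 — none of these are established.

No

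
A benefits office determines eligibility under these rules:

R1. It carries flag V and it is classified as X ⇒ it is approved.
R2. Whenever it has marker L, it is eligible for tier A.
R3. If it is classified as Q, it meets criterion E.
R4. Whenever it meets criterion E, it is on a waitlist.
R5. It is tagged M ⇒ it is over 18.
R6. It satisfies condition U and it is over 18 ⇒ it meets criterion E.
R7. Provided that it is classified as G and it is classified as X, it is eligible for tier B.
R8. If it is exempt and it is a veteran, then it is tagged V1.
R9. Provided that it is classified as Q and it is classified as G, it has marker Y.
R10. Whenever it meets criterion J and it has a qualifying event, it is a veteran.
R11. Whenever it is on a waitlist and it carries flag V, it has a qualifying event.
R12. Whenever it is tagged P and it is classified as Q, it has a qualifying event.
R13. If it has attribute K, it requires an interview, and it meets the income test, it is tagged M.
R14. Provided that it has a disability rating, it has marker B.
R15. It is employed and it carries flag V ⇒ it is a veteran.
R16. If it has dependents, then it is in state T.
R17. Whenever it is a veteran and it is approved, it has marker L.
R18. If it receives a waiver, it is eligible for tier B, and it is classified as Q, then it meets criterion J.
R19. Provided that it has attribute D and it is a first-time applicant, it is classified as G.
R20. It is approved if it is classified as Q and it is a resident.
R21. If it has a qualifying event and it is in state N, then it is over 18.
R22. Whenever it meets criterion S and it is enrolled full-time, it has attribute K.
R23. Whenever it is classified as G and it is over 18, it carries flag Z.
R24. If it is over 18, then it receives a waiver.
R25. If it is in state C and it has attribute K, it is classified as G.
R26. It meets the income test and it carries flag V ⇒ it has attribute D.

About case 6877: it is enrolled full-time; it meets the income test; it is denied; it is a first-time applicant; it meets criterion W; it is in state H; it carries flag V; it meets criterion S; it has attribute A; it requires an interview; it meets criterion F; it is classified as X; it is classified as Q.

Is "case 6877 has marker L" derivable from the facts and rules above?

By R1 (it carries flag V, it is classified as X): it is approved.
By R3 (it is classified as Q): it meets criterion E.
By R4 (it meets criterion E): it is on a waitlist.
By R11 (it is on a waitlist, it carries flag V): it has a qualifying event.
By R22 (it meets criterion S, it is enrolled full-time): it has attribute K.
By R26 (it meets the income test, it carries flag V): it has attribute D.
By R13 (it has attribute K, it requires an interview, it meets the income test): it is tagged M.
By R19 (it has attribute D, it is a first-time applicant): it is classified as G.
By R5 (it is tagged M): it is over 18.
By R7 (it is classified as G, it is classified as X): it is eligible for tier B.
By R24 (it is over 18): it receives a waiver.
By R18 (it receives a waiver, it is eligible for tier B, it is classified as Q): it meets criterion J.
By R10 (it meets criterion J, it has a qualifying event): it is a veteran.
By R17 (it is a veteran, it is approved): it has marker L.

Yes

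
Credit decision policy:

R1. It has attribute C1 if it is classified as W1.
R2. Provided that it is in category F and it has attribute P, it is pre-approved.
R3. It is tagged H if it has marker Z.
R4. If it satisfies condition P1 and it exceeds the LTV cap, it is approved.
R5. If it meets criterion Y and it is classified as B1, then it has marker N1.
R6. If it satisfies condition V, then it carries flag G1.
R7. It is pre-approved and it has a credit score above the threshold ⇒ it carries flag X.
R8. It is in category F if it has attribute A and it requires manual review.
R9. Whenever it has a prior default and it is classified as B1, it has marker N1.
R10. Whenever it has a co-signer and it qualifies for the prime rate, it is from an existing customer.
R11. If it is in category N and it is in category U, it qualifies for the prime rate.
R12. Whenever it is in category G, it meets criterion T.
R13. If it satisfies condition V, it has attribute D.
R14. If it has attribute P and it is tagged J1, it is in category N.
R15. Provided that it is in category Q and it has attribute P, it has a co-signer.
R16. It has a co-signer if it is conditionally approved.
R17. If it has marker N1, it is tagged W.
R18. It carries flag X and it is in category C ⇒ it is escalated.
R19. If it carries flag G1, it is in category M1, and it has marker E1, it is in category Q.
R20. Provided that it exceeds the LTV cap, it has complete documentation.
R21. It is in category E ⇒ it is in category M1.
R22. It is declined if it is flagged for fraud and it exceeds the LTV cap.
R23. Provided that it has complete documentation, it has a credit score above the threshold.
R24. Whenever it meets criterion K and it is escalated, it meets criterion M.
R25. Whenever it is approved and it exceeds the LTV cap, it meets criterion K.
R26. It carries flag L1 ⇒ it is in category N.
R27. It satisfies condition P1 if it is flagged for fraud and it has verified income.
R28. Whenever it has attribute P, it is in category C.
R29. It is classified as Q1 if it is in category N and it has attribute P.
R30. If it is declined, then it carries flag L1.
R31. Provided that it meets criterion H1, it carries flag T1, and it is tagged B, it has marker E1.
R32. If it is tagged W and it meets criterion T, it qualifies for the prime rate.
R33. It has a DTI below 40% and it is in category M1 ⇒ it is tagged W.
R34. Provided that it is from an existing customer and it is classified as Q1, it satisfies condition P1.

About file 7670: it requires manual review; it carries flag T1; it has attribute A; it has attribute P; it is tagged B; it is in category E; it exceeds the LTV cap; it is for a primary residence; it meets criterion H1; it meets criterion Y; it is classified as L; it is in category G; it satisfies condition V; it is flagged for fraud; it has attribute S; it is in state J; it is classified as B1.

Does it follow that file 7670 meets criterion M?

By R5 (it meets criterion Y, it is classified as B1): it has marker N1.
By R6 (it satisfies condition V): it carries flag G1.
By R8 (it has attribute A, it requires manual review): it is in category F.
By R12 (it is in category G): it meets criterion T.
By R17 (it has marker N1): it is tagged W.
By R20 (it exceeds the LTV cap): it has complete documentation.
By R21 (it is in category E): it is in category M1.
By R22 (it is flagged for fraud, it exceeds the LTV cap): it is declined.
By R23 (it has complete documentation): it has a credit score above the threshold.
By R28 (it has attribute P): it is in category C.
By R30 (it is declined): it carries flag L1.
By R31 (it meets criterion H1, it carries flag T1, it is tagged B): it has marker E1.
By R32 (it is tagged W, it meets criterion T): it qualifies for the prime rate.
By R2 (it is in category F, it has attribute P): it is pre-approved.
By R7 (it is pre-approved, it has a credit score above the threshold): it carries flag X.
By R18 (it carries flag X, it is in category C): it is escalated.
By R19 (it carries flag G1, it is in category M1, it has marker E1): it is in category Q.
By R26 (it carries flag L1): it is in category N.
By R29 (it is in category N, it has attribute P): it is classified as Q1.
By R15 (it is in category Q, it has attribute P): it has a co-signer.
By R10 (it has a co-signer, it qualifies for the prime rate): it is from an existing customer.
By R34 (it is from an existing customer, it is classified as Q1): it satisfies condition P1.
By R4 (it satisfies condition P1, it exceeds the LTV cap): it is approved.
By R25 (it is approved, it exceeds the LTV cap): it meets criterion K.
By R24 (it meets criterion K, it is escalated): it meets criterion M.

Yes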